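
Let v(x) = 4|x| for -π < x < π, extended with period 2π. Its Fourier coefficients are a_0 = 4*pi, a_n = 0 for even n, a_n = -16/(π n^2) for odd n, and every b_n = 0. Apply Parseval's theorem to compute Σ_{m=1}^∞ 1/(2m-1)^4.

Parseval: a_0^2/2 + Σ a_n^2 = (1/π) ∫_{-π}^{π} v(x)^2 dx = 32*pi**2/3.
Subtract a_0^2/2 = 8*pi**2: Σ a_n^2 = 8*pi**2/3.
Only odd n contribute, with a_n^2 = 256/(π^2 n^4), so Σ_{m≥1} 1/(2m-1)^4 = π^2·(8*pi**2/3)/256 = pi**4/96.

pi**4/96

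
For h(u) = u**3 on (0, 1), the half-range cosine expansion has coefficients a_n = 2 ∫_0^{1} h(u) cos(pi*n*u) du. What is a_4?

a_4 = 2 ∫_0^{1} (u**3) cos(4*pi*u) du.
Integrating by parts three times (tabular method), an antiderivative of (u**3) cos(4*pi*u) is u**3*sin(4*pi*u)/(4*pi) + 3*u**2*cos(4*pi*u)/(16*pi**2) - 3*u*sin(4*pi*u)/(32*pi**3) - 3*cos(4*pi*u)/(128*pi**4); evaluating from 0 to 1: ∫_{0}^{1} (u**3) cos(4*pi*u) du = (3*(-1 + 8*pi**2)/(128*pi**4)) - (-3/(128*pi**4)) = 3/(16*pi**2).
Hence a_4 = 2·(3/(16*pi**2)) = 3/(8*pi**2).

3/(8*pi**2)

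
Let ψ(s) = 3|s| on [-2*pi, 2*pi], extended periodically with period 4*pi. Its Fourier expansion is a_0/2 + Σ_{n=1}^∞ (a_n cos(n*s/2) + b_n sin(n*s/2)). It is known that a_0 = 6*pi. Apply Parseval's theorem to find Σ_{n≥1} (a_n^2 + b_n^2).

6*pi**2

Parseval: a_0^2/2 + Σ_{n≥1} (a_n^2+b_n^2) = (1/(2*pi)) ∫_{-2*pi}^{2*pi} ψ(s)^2 ds = 24*pi**2.
Subtract a_0^2/2 = 18*pi**2: Σ (a_n^2+b_n^2) = 6*pi**2.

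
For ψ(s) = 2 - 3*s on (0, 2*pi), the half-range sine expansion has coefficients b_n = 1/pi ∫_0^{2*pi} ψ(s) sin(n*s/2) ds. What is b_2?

b_2 = 1/pi ∫_0^{2*pi} (2 - 3*s) sin(s) ds.
Integrating by parts (boundary term plus one more integral), an antiderivative of (2 - 3*s) sin(s) is 3*s*cos(s) - 3*sin(s) - 2*cos(s); evaluating from 0 to 2*pi: ∫_{0}^{2*pi} (2 - 3*s) sin(s) ds = (-2 + 6*pi) - (-2) = 6*pi.
Hence b_2 = (1/pi)·(6*pi) = 6.

6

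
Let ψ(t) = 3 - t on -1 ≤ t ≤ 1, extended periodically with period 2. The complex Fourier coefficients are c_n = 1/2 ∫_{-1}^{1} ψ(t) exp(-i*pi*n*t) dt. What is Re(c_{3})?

Since ψ is real-valued, Re(c_{3}) = 1/2 ∫_{-1}^{1} ψ(t) cos(3*pi*t) dt = a_{3}/2.
Integrating by parts (boundary term plus one more integral), an antiderivative of (3 - t) cos(3*pi*t) is -t*sin(3*pi*t)/(3*pi) + sin(3*pi*t)/pi - cos(3*pi*t)/(9*pi**2); evaluating from -1 to 1: ∫_{-1}^{1} (3 - t) cos(3*pi*t) dt = (1/(9*pi**2)) - (1/(9*pi**2)) = 0.
Hence Re(c_{3}) = (1/2)·(0) = 0.

0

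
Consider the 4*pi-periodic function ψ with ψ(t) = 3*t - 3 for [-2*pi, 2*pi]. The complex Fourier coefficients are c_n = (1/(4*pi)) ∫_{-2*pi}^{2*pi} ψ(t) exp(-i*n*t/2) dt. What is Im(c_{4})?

Since ψ is real-valued, Im(c_{4}) = -(1/(4*pi)) ∫_{-2*pi}^{2*pi} ψ(t) sin(2*t) dt = -b_{4}/2.
Integrating by parts (boundary term plus one more integral), an antiderivative of (3*t - 3) sin(2*t) is -3*t*cos(2*t)/2 + 3*sin(2*t)/4 + 3*cos(2*t)/2; evaluating from -2*pi to 2*pi: ∫_{-2*pi}^{2*pi} (3*t - 3) sin(2*t) dt = (3/2 - 3*pi) - (3/2 + 3*pi) = -6*pi.
Hence Im(c_{4}) = (-1/(4*pi))·(-6*pi) = 3/2.

3/2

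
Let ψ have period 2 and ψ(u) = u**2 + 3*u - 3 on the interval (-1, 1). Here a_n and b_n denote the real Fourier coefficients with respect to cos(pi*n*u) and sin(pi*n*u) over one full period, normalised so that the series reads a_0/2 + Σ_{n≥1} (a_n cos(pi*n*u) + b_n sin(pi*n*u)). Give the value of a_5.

-4/(25*pi**2)

a_5 = ∫_{-1}^{1} ψ(u) cos(5*pi*u) du.
Integrating by parts twice (tabular method), an antiderivative of (u**2 + 3*u - 3) cos(5*pi*u) is u**2*sin(5*pi*u)/(5*pi) + 3*u*sin(5*pi*u)/(5*pi) + 2*u*cos(5*pi*u)/(25*pi**2) - 3*sin(5*pi*u)/(5*pi) - 2*sin(5*pi*u)/(125*pi**3) + 3*cos(5*pi*u)/(25*pi**2); evaluating from -1 to 1: ∫_{-1}^{1} (u**2 + 3*u - 3) cos(5*pi*u) du = (-1/(5*pi**2)) - (-1/(25*pi**2)) = -4/(25*pi**2).
Hence a_5 = -4/(25*pi**2).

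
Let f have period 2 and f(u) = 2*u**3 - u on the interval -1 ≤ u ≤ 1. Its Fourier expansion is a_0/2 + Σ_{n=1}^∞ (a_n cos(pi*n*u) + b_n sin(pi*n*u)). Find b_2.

b_2 = ∫_{-1}^{1} f(u) sin(2*pi*u) du.
f is odd and sin(2*pi*u) is odd, so the integrand is even and b_2 = 2 ∫_0^{1} f(u) sin(2*pi*u) du.
Integrating by parts three times (tabular method), an antiderivative of (2*u**3 - u) sin(2*pi*u) is -u**3*cos(2*pi*u)/pi + 3*u**2*sin(2*pi*u)/(2*pi**2) + 3*u*cos(2*pi*u)/(2*pi**3) + u*cos(2*pi*u)/(2*pi) - sin(2*pi*u)/(4*pi**2) - 3*sin(2*pi*u)/(4*pi**4); evaluating from 0 to 1: ∫_{0}^{1} (2*u**3 - u) sin(2*pi*u) du = ((3 - pi**2)/(2*pi**3)) - (0) = (3 - pi**2)/(2*pi**3).
Hence b_2 = 2·((3 - pi**2)/(2*pi**3)) = (3 - pi**2)/pi**3.

(3 - pi**2)/pi**3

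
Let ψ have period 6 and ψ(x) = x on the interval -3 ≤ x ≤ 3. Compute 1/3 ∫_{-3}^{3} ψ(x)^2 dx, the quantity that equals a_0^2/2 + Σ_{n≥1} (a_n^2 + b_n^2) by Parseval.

1/3 ∫_{-3}^{3} ψ(x)^2 dx = 1/3 · (18) = 6.

6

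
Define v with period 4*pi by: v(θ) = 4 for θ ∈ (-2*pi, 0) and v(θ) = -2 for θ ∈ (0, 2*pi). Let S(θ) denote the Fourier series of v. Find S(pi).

v is continuous at θ = pi with value -2, so the series converges to -2 there.

-2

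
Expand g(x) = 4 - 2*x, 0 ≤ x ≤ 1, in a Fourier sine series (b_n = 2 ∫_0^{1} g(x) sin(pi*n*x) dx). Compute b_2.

b_2 = 2 ∫_0^{1} (4 - 2*x) sin(2*pi*x) dx.
Integrating by parts (boundary term plus one more integral), an antiderivative of (4 - 2*x) sin(2*pi*x) is x*cos(2*pi*x)/pi - sin(2*pi*x)/(2*pi**2) - 2*cos(2*pi*x)/pi; evaluating from 0 to 1: ∫_{0}^{1} (4 - 2*x) sin(2*pi*x) dx = (-1/pi) - (-2/pi) = 1/pi.
Hence b_2 = 2·(1/pi) = 2/pi.

2/pi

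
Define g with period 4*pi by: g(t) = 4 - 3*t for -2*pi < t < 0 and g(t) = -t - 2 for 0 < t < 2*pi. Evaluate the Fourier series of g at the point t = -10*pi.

1 + 2*pi

t = -10*pi differs from t = -2*pi by -2 full period(s), and the series is 4*pi-periodic.
At t = -2*pi the one-sided limits are g(-2*pi^-) = -2*pi - 2 and g(-2*pi^+) = 4 + 6*pi.
By Dirichlet's theorem the series converges to their average, [(-2*pi - 2) + (4 + 6*pi)]/2 = 1 + 2*pi.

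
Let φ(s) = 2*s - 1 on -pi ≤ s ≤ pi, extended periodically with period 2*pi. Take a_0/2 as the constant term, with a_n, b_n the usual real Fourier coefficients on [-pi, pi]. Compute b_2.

b_2 = 1/pi ∫_{-pi}^{pi} φ(s) sin(2*s) ds.
Integrating by parts (boundary term plus one more integral), an antiderivative of (2*s - 1) sin(2*s) is -s*cos(2*s) + sin(2*s)/2 + cos(2*s)/2; evaluating from -pi to pi: ∫_{-pi}^{pi} (2*s - 1) sin(2*s) ds = (1/2 - pi) - (1/2 + pi) = -2*pi.
Hence b_2 = (1/pi)·(-2*pi) = -2.

-2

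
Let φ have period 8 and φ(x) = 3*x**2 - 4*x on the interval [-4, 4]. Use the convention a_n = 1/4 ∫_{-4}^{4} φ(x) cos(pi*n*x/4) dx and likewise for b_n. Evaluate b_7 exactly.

-32/(7*pi)

b_7 = 1/4 ∫_{-4}^{4} φ(x) sin(7*pi*x/4) dx.
Integrating by parts twice (tabular method), an antiderivative of (3*x**2 - 4*x) sin(7*pi*x/4) is -12*x**2*cos(7*pi*x/4)/(7*pi) + 96*x*sin(7*pi*x/4)/(49*pi**2) + 16*x*cos(7*pi*x/4)/(7*pi) - 64*sin(7*pi*x/4)/(49*pi**2) + 384*cos(7*pi*x/4)/(343*pi**3); evaluating from -4 to 4: ∫_{-4}^{4} (3*x**2 - 4*x) sin(7*pi*x/4) dx = (128*(-3 + 49*pi**2)/(343*pi**3)) - (128*(-3 + 98*pi**2)/(343*pi**3)) = -128/(7*pi).
Hence b_7 = (1/4)·(-128/(7*pi)) = -32/(7*pi).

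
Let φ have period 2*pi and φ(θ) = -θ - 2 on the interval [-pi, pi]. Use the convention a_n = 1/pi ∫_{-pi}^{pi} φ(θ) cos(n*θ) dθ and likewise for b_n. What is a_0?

a_0 = 1/pi ∫_{-pi}^{pi} φ(θ) dθ = 1/pi · (-4*pi) = -4.

-4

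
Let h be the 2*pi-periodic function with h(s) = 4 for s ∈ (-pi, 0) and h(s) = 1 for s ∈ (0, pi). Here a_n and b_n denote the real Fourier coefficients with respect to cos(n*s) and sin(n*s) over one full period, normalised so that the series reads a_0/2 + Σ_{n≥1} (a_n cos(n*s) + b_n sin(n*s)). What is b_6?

0

b_6 = 1/pi ∫_{-pi}^{pi} h(s) sin(6*s) ds.
Split the integral at the breakpoints.
Directly, an antiderivative of (4) sin(6*s) is -2*cos(6*s)/3; evaluating from -pi to 0: ∫_{-pi}^{0} (4) sin(6*s) ds = (-2/3) - (-2/3) = 0.
Directly, an antiderivative of (1) sin(6*s) is -cos(6*s)/6; evaluating from 0 to pi: ∫_{0}^{pi} (1) sin(6*s) ds = (-1/6) - (-1/6) = 0.
Summing the pieces and multiplying by (1/pi) gives b_6 = 0.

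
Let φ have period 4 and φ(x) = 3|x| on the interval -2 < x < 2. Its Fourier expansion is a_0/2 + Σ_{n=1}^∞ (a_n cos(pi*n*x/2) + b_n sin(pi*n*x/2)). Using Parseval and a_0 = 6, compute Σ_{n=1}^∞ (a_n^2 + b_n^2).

6

Parseval: a_0^2/2 + Σ_{n≥1} (a_n^2+b_n^2) = 1/2 ∫_{-2}^{2} φ(x)^2 dx = 24.
Subtract a_0^2/2 = 18: Σ (a_n^2+b_n^2) = 6.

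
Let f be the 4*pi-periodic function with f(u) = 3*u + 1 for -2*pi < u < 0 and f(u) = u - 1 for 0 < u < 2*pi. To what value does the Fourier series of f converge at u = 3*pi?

1 - 3*pi

u = 3*pi differs from u = -pi by 1 full period(s), and the series is 4*pi-periodic.
f is continuous at u = -pi with value 1 - 3*pi, so the series converges to 1 - 3*pi there.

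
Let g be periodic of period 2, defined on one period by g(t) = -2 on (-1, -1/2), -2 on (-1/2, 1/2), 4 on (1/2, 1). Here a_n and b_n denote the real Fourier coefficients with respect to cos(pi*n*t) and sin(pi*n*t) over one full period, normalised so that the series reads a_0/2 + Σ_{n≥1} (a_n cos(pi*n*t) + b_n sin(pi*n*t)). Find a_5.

a_5 = ∫_{-1}^{1} g(t) cos(5*pi*t) dt.
Split the integral at the breakpoints.
Directly, an antiderivative of (-2) cos(5*pi*t) is -2*sin(5*pi*t)/(5*pi); evaluating from -1 to -1/2: ∫_{-1}^{-1/2} (-2) cos(5*pi*t) dt = (2/(5*pi)) - (0) = 2/(5*pi).
Directly, an antiderivative of (-2) cos(5*pi*t) is -2*sin(5*pi*t)/(5*pi); evaluating from -1/2 to 1/2: ∫_{-1/2}^{1/2} (-2) cos(5*pi*t) dt = (-2/(5*pi)) - (2/(5*pi)) = -4/(5*pi).
Directly, an antiderivative of (4) cos(5*pi*t) is 4*sin(5*pi*t)/(5*pi); evaluating from 1/2 to 1: ∫_{1/2}^{1} (4) cos(5*pi*t) dt = (0) - (4/(5*pi)) = -4/(5*pi).
Summing the pieces gives a_5 = -6/(5*pi).

-6/(5*pi)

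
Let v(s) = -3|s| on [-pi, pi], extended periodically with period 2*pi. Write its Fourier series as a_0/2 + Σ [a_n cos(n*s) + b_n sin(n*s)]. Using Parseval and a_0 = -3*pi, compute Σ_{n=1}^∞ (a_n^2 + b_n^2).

3*pi**2/2

Parseval: a_0^2/2 + Σ_{n≥1} (a_n^2+b_n^2) = 1/pi ∫_{-pi}^{pi} v(s)^2 ds = 6*pi**2.
Subtract a_0^2/2 = 9*pi**2/2: Σ (a_n^2+b_n^2) = 3*pi**2/2.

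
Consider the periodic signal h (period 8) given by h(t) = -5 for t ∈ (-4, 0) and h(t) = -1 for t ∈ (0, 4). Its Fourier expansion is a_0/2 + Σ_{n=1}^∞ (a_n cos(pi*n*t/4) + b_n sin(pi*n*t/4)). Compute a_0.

a_0 = 1/4 ∫_{-4}^{4} h(t) dt = 1/4 · (-24) = -6.

-6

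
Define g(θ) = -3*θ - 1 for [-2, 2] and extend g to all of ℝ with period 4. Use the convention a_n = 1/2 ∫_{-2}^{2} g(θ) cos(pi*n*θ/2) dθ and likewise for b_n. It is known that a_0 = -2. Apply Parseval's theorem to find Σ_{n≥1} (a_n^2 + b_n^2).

24

Parseval: a_0^2/2 + Σ_{n≥1} (a_n^2+b_n^2) = 1/2 ∫_{-2}^{2} g(θ)^2 dθ = 26.
Subtract a_0^2/2 = 2: Σ (a_n^2+b_n^2) = 24.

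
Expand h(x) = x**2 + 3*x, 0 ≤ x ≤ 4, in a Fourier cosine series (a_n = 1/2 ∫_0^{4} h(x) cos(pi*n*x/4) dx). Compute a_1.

a_1 = 1/2 ∫_0^{4} (x**2 + 3*x) cos(pi*x/4) dx.
Integrating by parts twice (tabular method), an antiderivative of (x**2 + 3*x) cos(pi*x/4) is 4*x**2*sin(pi*x/4)/pi + 12*x*sin(pi*x/4)/pi + 32*x*cos(pi*x/4)/pi**2 - 128*sin(pi*x/4)/pi**3 + 48*cos(pi*x/4)/pi**2; evaluating from 0 to 4: ∫_{0}^{4} (x**2 + 3*x) cos(pi*x/4) dx = (-176/pi**2) - (48/pi**2) = -224/pi**2.
Hence a_1 = (1/2)·(-224/pi**2) = -112/pi**2.

-112/pi**2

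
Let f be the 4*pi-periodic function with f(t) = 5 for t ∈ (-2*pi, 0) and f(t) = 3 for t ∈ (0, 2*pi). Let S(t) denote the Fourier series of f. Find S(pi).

f is continuous at t = pi with value 3, so the series converges to 3 there.

3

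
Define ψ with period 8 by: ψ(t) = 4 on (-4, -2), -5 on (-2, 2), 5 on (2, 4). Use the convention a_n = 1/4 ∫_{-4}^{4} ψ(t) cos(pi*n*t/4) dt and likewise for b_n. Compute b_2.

-1/pi

b_2 = 1/4 ∫_{-4}^{4} ψ(t) sin(pi*t/2) dt.
Split the integral at the breakpoints.
Directly, an antiderivative of (4) sin(pi*t/2) is -8*cos(pi*t/2)/pi; evaluating from -4 to -2: ∫_{-4}^{-2} (4) sin(pi*t/2) dt = (8/pi) - (-8/pi) = 16/pi.
Directly, an antiderivative of (-5) sin(pi*t/2) is 10*cos(pi*t/2)/pi; evaluating from -2 to 2: ∫_{-2}^{2} (-5) sin(pi*t/2) dt = (-10/pi) - (-10/pi) = 0.
Directly, an antiderivative of (5) sin(pi*t/2) is -10*cos(pi*t/2)/pi; evaluating from 2 to 4: ∫_{2}^{4} (5) sin(pi*t/2) dt = (-10/pi) - (10/pi) = -20/pi.
Summing the pieces and multiplying by (1/4) gives b_2 = -1/pi.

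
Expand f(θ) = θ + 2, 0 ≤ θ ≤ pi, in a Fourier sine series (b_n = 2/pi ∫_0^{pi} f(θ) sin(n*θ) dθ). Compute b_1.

b_1 = 2/pi ∫_0^{pi} (θ + 2) sin(θ) dθ.
Integrating by parts (boundary term plus one more integral), an antiderivative of (θ + 2) sin(θ) is -θ*cos(θ) + sin(θ) - 2*cos(θ); evaluating from 0 to pi: ∫_{0}^{pi} (θ + 2) sin(θ) dθ = (2 + pi) - (-2) = pi + 4.
Hence b_1 = (2/pi)·(pi + 4) = 2 + 8/pi.

2 + 8/pi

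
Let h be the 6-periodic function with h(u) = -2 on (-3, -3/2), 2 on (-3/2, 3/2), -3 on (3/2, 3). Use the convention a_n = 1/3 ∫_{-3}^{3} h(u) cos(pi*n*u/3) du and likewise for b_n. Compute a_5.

a_5 = 1/3 ∫_{-3}^{3} h(u) cos(5*pi*u/3) du.
Split the integral at the breakpoints.
Directly, an antiderivative of (-2) cos(5*pi*u/3) is -6*sin(5*pi*u/3)/(5*pi); evaluating from -3 to -3/2: ∫_{-3}^{-3/2} (-2) cos(5*pi*u/3) du = (6/(5*pi)) - (0) = 6/(5*pi).
Directly, an antiderivative of (2) cos(5*pi*u/3) is 6*sin(5*pi*u/3)/(5*pi); evaluating from -3/2 to 3/2: ∫_{-3/2}^{3/2} (2) cos(5*pi*u/3) du = (6/(5*pi)) - (-6/(5*pi)) = 12/(5*pi).
Directly, an antiderivative of (-3) cos(5*pi*u/3) is -9*sin(5*pi*u/3)/(5*pi); evaluating from 3/2 to 3: ∫_{3/2}^{3} (-3) cos(5*pi*u/3) du = (0) - (-9/(5*pi)) = 9/(5*pi).
Summing the pieces and multiplying by (1/3) gives a_5 = 9/(5*pi).

9/(5*pi)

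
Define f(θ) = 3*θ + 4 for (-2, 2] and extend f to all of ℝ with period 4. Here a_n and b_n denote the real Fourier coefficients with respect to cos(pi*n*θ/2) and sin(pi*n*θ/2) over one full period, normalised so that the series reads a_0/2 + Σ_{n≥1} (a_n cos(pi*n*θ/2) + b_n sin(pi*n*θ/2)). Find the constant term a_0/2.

4

a_0 = 1/2 ∫_{-2}^{2} f(θ) dθ = 1/2 · (16) = 8.
So the constant term a_0/2 = 4.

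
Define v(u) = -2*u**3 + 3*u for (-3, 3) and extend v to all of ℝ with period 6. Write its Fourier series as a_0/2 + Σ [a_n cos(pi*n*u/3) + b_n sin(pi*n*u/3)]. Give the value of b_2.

b_2 = 1/3 ∫_{-3}^{3} v(u) sin(2*pi*u/3) du.
v is odd and sin(2*pi*u/3) is odd, so the integrand is even and b_2 = 2/3 ∫_0^{3} v(u) sin(2*pi*u/3) du.
Integrating by parts three times (tabular method), an antiderivative of (-2*u**3 + 3*u) sin(2*pi*u/3) is 3*u**3*cos(2*pi*u/3)/pi - 27*u**2*sin(2*pi*u/3)/(2*pi**2) - 9*u*cos(2*pi*u/3)/(2*pi) - 81*u*cos(2*pi*u/3)/(2*pi**3) + 243*sin(2*pi*u/3)/(4*pi**4) + 27*sin(2*pi*u/3)/(4*pi**2); evaluating from 0 to 3: ∫_{0}^{3} (-2*u**3 + 3*u) sin(2*pi*u/3) du = (27*(-9 + 5*pi**2)/(2*pi**3)) - (0) = 27*(-9 + 5*pi**2)/(2*pi**3).
Hence b_2 = (2/3)·(27*(-9 + 5*pi**2)/(2*pi**3)) = -81/pi**3 + 45/pi.

-81/pi**3 + 45/pi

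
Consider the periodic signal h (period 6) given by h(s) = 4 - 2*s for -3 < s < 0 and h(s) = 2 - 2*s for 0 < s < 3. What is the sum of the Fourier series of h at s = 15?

s = 15 differs from s = 3 by 2 full period(s), and the series is 6-periodic.
At s = 3 the one-sided limits are h(3^-) = -4 and h(3^+) = 10.
By Dirichlet's theorem the series converges to their average, [(-4) + (10)]/2 = 3.

3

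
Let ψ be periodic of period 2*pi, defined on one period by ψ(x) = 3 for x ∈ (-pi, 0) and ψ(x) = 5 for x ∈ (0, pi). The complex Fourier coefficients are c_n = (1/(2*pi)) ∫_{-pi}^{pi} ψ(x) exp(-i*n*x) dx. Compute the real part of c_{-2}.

0

Since ψ is real-valued, Re(c_{-2}) = (1/(2*pi)) ∫_{-pi}^{pi} ψ(x) cos(-2*x) dx = a_{2}/2.
Split the integral at the breakpoints.
Directly, an antiderivative of (3) cos(-2*x) is 3*sin(2*x)/2; evaluating from -pi to 0: ∫_{-pi}^{0} (3) cos(-2*x) dx = (0) - (0) = 0.
Directly, an antiderivative of (5) cos(-2*x) is 5*sin(2*x)/2; evaluating from 0 to pi: ∫_{0}^{pi} (5) cos(-2*x) dx = (0) - (0) = 0.
So ∫_{-pi}^{pi} ψ(x) cos(-2*x) dx = 0.
Hence Re(c_{-2}) = (1/(2*pi))·(0) = 0.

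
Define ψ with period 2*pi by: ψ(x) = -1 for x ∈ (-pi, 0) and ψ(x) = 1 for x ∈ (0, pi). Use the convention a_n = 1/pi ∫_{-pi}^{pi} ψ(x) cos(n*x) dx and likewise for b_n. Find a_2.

0

a_2 = 1/pi ∫_{-pi}^{pi} ψ(x) cos(2*x) dx.
ψ is odd and cos(2*x) is even, so the integrand is odd over a symmetric interval and the integral vanishes.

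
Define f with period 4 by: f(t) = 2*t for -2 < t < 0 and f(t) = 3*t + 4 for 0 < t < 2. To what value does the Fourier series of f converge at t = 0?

2

At t = 0 the one-sided limits are f(0^-) = 0 and f(0^+) = 4.
By Dirichlet's theorem the series converges to their average, [(0) + (4)]/2 = 2.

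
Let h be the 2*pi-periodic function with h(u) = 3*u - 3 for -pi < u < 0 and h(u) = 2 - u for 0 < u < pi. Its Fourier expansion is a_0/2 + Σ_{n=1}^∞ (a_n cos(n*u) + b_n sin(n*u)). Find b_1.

b_1 = 1/pi ∫_{-pi}^{pi} h(u) sin(u) du.
Split the integral at the breakpoints.
Integrating by parts (boundary term plus one more integral), an antiderivative of (3*u - 3) sin(u) is -3*u*cos(u) + 3*sin(u) + 3*cos(u); evaluating from -pi to 0: ∫_{-pi}^{0} (3*u - 3) sin(u) du = (3) - (-3*pi - 3) = 6 + 3*pi.
Integrating by parts (boundary term plus one more integral), an antiderivative of (2 - u) sin(u) is u*cos(u) - sin(u) - 2*cos(u); evaluating from 0 to pi: ∫_{0}^{pi} (2 - u) sin(u) du = (2 - pi) - (-2) = 4 - pi.
Summing the pieces and multiplying by (1/pi) gives b_1 = 2 + 10/pi.

2 + 10/pi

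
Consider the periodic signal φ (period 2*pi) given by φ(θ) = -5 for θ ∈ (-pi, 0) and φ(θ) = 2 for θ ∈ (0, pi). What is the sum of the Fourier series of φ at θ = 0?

-3/2

At θ = 0 the one-sided limits are φ(0^-) = -5 and φ(0^+) = 2.
By Dirichlet's theorem the series converges to their average, [(-5) + (2)]/2 = -3/2.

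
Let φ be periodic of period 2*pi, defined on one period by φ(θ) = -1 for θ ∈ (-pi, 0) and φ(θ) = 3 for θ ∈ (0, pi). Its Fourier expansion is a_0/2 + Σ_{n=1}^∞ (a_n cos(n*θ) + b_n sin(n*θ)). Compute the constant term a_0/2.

1

a_0 = 1/pi ∫_{-pi}^{pi} φ(θ) dθ = 1/pi · (2*pi) = 2.
So the constant term a_0/2 = 1.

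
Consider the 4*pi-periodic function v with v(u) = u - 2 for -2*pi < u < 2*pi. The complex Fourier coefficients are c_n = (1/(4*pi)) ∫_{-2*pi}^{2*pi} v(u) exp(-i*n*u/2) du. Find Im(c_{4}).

Since v is real-valued, Im(c_{4}) = -(1/(4*pi)) ∫_{-2*pi}^{2*pi} v(u) sin(2*u) du = -b_{4}/2.
Integrating by parts (boundary term plus one more integral), an antiderivative of (u - 2) sin(2*u) is -u*cos(2*u)/2 + sin(2*u)/4 + cos(2*u); evaluating from -2*pi to 2*pi: ∫_{-2*pi}^{2*pi} (u - 2) sin(2*u) du = (1 - pi) - (1 + pi) = -2*pi.
Hence Im(c_{4}) = (-1/(4*pi))·(-2*pi) = 1/2.

1/2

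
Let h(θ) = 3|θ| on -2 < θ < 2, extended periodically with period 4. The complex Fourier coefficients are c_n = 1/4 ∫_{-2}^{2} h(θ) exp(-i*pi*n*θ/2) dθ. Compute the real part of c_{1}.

-12/pi**2

Since h is real-valued, Re(c_{1}) = 1/4 ∫_{-2}^{2} h(θ) cos(pi*θ/2) dθ = a_{1}/2.
h is even and cos(pi*θ/2) is even, so the integrand is even: ∫_{-2}^{2} h(θ) cos(pi*θ/2) dθ = 2∫_0^{2} h(θ) cos(pi*θ/2) dθ.
Integrating by parts (boundary term plus one more integral), an antiderivative of (3*θ) cos(pi*θ/2) is 6*θ*sin(pi*θ/2)/pi + 12*cos(pi*θ/2)/pi**2; evaluating from 0 to 2: ∫_{0}^{2} (3*θ) cos(pi*θ/2) dθ = (-12/pi**2) - (12/pi**2) = -24/pi**2.
So ∫_{-2}^{2} h(θ) cos(pi*θ/2) dθ = -48/pi**2.
Hence Re(c_{1}) = (1/4)·(-48/pi**2) = -12/pi**2.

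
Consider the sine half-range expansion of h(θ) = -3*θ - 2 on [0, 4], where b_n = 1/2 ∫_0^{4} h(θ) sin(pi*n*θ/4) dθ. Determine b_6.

4/pi

b_6 = 1/2 ∫_0^{4} (-3*θ - 2) sin(3*pi*θ/2) dθ.
Integrating by parts (boundary term plus one more integral), an antiderivative of (-3*θ - 2) sin(3*pi*θ/2) is 2*θ*cos(3*pi*θ/2)/pi - 4*sin(3*pi*θ/2)/(3*pi**2) + 4*cos(3*pi*θ/2)/(3*pi); evaluating from 0 to 4: ∫_{0}^{4} (-3*θ - 2) sin(3*pi*θ/2) dθ = (28/(3*pi)) - (4/(3*pi)) = 8/pi.
Hence b_6 = (1/2)·(8/pi) = 4/pi.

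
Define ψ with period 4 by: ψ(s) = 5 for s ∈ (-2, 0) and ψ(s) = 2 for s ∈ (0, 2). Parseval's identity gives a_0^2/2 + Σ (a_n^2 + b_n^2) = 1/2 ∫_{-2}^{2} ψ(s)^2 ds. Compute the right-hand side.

1/2 ∫_{-2}^{2} ψ(s)^2 ds = 1/2 · (58) = 29.

29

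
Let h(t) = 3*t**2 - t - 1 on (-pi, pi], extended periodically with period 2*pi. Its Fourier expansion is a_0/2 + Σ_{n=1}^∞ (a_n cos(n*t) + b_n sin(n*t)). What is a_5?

a_5 = 1/pi ∫_{-pi}^{pi} h(t) cos(5*t) dt.
Integrating by parts twice (tabular method), an antiderivative of (3*t**2 - t - 1) cos(5*t) is 3*t**2*sin(5*t)/5 - t*sin(5*t)/5 + 6*t*cos(5*t)/25 - 31*sin(5*t)/125 - cos(5*t)/25; evaluating from -pi to pi: ∫_{-pi}^{pi} (3*t**2 - t - 1) cos(5*t) dt = (1/25 - 6*pi/25) - (1/25 + 6*pi/25) = -12*pi/25.
Hence a_5 = (1/pi)·(-12*pi/25) = -12/25.

-12/25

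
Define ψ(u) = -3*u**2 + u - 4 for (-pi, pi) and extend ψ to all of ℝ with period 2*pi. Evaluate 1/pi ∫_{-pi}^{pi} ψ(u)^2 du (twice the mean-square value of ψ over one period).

1/pi ∫_{-pi}^{pi} ψ(u)^2 du = 1/pi · (2*pi*(240 + 125*pi**2 + 27*pi**4)/15) = 32 + 50*pi**2/3 + 18*pi**4/5.

32 + 50*pi**2/3 + 18*pi**4/5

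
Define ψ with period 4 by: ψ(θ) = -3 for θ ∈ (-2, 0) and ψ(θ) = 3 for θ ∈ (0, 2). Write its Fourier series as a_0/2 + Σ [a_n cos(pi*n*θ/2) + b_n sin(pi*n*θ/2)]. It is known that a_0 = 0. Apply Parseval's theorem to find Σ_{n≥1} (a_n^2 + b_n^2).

18

Parseval: a_0^2/2 + Σ_{n≥1} (a_n^2+b_n^2) = 1/2 ∫_{-2}^{2} ψ(θ)^2 dθ = 18.
Subtract a_0^2/2 = 0: Σ (a_n^2+b_n^2) = 18.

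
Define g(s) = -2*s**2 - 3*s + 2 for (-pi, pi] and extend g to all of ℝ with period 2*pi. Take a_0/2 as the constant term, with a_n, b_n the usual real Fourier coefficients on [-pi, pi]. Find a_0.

4 - 4*pi**2/3

a_0 = 1/pi ∫_{-pi}^{pi} g(s) ds = 1/pi · (4*pi*(3 - pi**2)/3) = 4 - 4*pi**2/3.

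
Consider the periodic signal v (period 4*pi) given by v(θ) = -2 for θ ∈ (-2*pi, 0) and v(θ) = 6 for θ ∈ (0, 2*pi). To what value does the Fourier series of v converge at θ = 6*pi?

2

θ = 6*pi differs from θ = 2*pi by 1 full period(s), and the series is 4*pi-periodic.
At θ = 2*pi the one-sided limits are v(2*pi^-) = 6 and v(2*pi^+) = -2.
By Dirichlet's theorem the series converges to their average, [(6) + (-2)]/2 = 2.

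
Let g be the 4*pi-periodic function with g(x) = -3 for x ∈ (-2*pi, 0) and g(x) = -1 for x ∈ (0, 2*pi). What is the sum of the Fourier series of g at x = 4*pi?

-2

x = 4*pi differs from x = 0 by 1 full period(s), and the series is 4*pi-periodic.
At x = 0 the one-sided limits are g(0^-) = -3 and g(0^+) = -1.
By Dirichlet's theorem the series converges to their average, [(-3) + (-1)]/2 = -2.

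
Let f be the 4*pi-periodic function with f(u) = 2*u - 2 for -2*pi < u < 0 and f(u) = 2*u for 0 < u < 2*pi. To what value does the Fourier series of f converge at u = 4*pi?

u = 4*pi differs from u = 0 by 1 full period(s), and the series is 4*pi-periodic.
At u = 0 the one-sided limits are f(0^-) = -2 and f(0^+) = 0.
By Dirichlet's theorem the series converges to their average, [(-2) + (0)]/2 = -1.

-1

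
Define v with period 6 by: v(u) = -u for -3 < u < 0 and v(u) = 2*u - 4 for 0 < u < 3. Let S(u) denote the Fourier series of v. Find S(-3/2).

3/2

v is continuous at u = -3/2 with value 3/2, so the series converges to 3/2 there.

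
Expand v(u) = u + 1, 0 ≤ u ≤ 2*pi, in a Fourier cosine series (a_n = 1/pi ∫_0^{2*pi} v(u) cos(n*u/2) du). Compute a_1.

-8/pi

a_1 = 1/pi ∫_0^{2*pi} (u + 1) cos(u/2) du.
Integrating by parts (boundary term plus one more integral), an antiderivative of (u + 1) cos(u/2) is 2*u*sin(u/2) + 2*sin(u/2) + 4*cos(u/2); evaluating from 0 to 2*pi: ∫_{0}^{2*pi} (u + 1) cos(u/2) du = (-4) - (4) = -8.
Hence a_1 = (1/pi)·(-8) = -8/pi.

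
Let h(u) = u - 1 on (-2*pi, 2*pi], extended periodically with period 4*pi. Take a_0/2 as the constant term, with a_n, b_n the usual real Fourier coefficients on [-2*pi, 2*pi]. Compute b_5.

4/5

b_5 = (1/(2*pi)) ∫_{-2*pi}^{2*pi} h(u) sin(5*u/2) du.
Integrating by parts (boundary term plus one more integral), an antiderivative of (u - 1) sin(5*u/2) is -2*u*cos(5*u/2)/5 + 4*sin(5*u/2)/25 + 2*cos(5*u/2)/5; evaluating from -2*pi to 2*pi: ∫_{-2*pi}^{2*pi} (u - 1) sin(5*u/2) du = (-2/5 + 4*pi/5) - (-4*pi/5 - 2/5) = 8*pi/5.
Hence b_5 = (1/(2*pi))·(8*pi/5) = 4/5.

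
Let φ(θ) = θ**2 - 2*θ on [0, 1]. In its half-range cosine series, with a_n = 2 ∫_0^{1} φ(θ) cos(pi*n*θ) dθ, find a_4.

a_4 = 2 ∫_0^{1} (θ**2 - 2*θ) cos(4*pi*θ) dθ.
Integrating by parts twice (tabular method), an antiderivative of (θ**2 - 2*θ) cos(4*pi*θ) is θ**2*sin(4*pi*θ)/(4*pi) - θ*sin(4*pi*θ)/(2*pi) + θ*cos(4*pi*θ)/(8*pi**2) - sin(4*pi*θ)/(32*pi**3) - cos(4*pi*θ)/(8*pi**2); evaluating from 0 to 1: ∫_{0}^{1} (θ**2 - 2*θ) cos(4*pi*θ) dθ = (0) - (-1/(8*pi**2)) = 1/(8*pi**2).
Hence a_4 = 2·(1/(8*pi**2)) = 1/(4*pi**2).

1/(4*pi**2)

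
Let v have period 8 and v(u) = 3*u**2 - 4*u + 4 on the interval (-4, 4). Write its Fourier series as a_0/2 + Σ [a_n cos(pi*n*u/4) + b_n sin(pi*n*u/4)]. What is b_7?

-32/(7*pi)

b_7 = 1/4 ∫_{-4}^{4} v(u) sin(7*pi*u/4) du.
Integrating by parts twice (tabular method), an antiderivative of (3*u**2 - 4*u + 4) sin(7*pi*u/4) is -12*u**2*cos(7*pi*u/4)/(7*pi) + 96*u*sin(7*pi*u/4)/(49*pi**2) + 16*u*cos(7*pi*u/4)/(7*pi) - 64*sin(7*pi*u/4)/(49*pi**2) - 16*cos(7*pi*u/4)/(7*pi) + 384*cos(7*pi*u/4)/(343*pi**3); evaluating from -4 to 4: ∫_{-4}^{4} (3*u**2 - 4*u + 4) sin(7*pi*u/4) du = (48*(-8 + 147*pi**2)/(343*pi**3)) - (16*(-24 + 833*pi**2)/(343*pi**3)) = -128/(7*pi).
Hence b_7 = (1/4)·(-128/(7*pi)) = -32/(7*pi).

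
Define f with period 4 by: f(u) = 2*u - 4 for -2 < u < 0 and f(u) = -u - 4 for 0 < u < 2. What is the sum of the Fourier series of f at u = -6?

-7

u = -6 differs from u = -2 by -1 full period(s), and the series is 4-periodic.
At u = -2 the one-sided limits are f(-2^-) = -6 and f(-2^+) = -8.
By Dirichlet's theorem the series converges to their average, [(-6) + (-8)]/2 = -7.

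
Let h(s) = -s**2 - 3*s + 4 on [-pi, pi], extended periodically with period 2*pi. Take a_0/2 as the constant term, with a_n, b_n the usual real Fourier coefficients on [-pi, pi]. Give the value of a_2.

a_2 = 1/pi ∫_{-pi}^{pi} h(s) cos(2*s) ds.
Integrating by parts twice (tabular method), an antiderivative of (-s**2 - 3*s + 4) cos(2*s) is -s**2*sin(2*s)/2 - 3*s*sin(2*s)/2 - s*cos(2*s)/2 + 9*sin(2*s)/4 - 3*cos(2*s)/4; evaluating from -pi to pi: ∫_{-pi}^{pi} (-s**2 - 3*s + 4) cos(2*s) ds = (-pi/2 - 3/4) - (-3/4 + pi/2) = -pi.
Hence a_2 = (1/pi)·(-pi) = -1.

-1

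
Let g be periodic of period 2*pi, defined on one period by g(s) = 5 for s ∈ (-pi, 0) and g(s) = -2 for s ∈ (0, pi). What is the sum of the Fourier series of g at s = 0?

At s = 0 the one-sided limits are g(0^-) = 5 and g(0^+) = -2.
By Dirichlet's theorem the series converges to their average, [(5) + (-2)]/2 = 3/2.

3/2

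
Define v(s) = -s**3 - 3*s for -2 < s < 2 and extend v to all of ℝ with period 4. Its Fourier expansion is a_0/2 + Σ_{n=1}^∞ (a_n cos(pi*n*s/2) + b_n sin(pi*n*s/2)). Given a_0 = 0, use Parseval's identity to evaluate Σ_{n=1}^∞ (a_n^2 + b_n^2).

Parseval: a_0^2/2 + Σ_{n≥1} (a_n^2+b_n^2) = 1/2 ∫_{-2}^{2} v(s)^2 ds = 2824/35.
Subtract a_0^2/2 = 0: Σ (a_n^2+b_n^2) = 2824/35.

2824/35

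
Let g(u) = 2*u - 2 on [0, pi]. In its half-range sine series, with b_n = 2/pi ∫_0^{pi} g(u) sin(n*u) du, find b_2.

-2

b_2 = 2/pi ∫_0^{pi} (2*u - 2) sin(2*u) du.
Integrating by parts (boundary term plus one more integral), an antiderivative of (2*u - 2) sin(2*u) is -u*cos(2*u) + sin(2*u)/2 + cos(2*u); evaluating from 0 to pi: ∫_{0}^{pi} (2*u - 2) sin(2*u) du = (1 - pi) - (1) = -pi.
Hence b_2 = (2/pi)·(-pi) = -2.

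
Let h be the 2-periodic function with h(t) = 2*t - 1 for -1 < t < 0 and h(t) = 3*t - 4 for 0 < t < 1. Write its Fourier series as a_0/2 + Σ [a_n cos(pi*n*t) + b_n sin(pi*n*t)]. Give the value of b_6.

-5/(6*pi)

b_6 = ∫_{-1}^{1} h(t) sin(6*pi*t) dt.
Split the integral at the breakpoints.
Integrating by parts (boundary term plus one more integral), an antiderivative of (2*t - 1) sin(6*pi*t) is -t*cos(6*pi*t)/(3*pi) + sin(6*pi*t)/(18*pi**2) + cos(6*pi*t)/(6*pi); evaluating from -1 to 0: ∫_{-1}^{0} (2*t - 1) sin(6*pi*t) dt = (1/(6*pi)) - (1/(2*pi)) = -1/(3*pi).
Integrating by parts (boundary term plus one more integral), an antiderivative of (3*t - 4) sin(6*pi*t) is -t*cos(6*pi*t)/(2*pi) + sin(6*pi*t)/(12*pi**2) + 2*cos(6*pi*t)/(3*pi); evaluating from 0 to 1: ∫_{0}^{1} (3*t - 4) sin(6*pi*t) dt = (1/(6*pi)) - (2/(3*pi)) = -1/(2*pi).
Summing the pieces gives b_6 = -5/(6*pi).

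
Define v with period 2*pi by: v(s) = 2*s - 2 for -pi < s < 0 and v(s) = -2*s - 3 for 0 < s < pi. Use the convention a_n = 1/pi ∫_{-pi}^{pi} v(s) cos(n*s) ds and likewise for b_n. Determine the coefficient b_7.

-2/(7*pi)

b_7 = 1/pi ∫_{-pi}^{pi} v(s) sin(7*s) ds.
Split the integral at the breakpoints.
Integrating by parts (boundary term plus one more integral), an antiderivative of (2*s - 2) sin(7*s) is -2*s*cos(7*s)/7 + 2*sin(7*s)/49 + 2*cos(7*s)/7; evaluating from -pi to 0: ∫_{-pi}^{0} (2*s - 2) sin(7*s) ds = (2/7) - (-2*pi/7 - 2/7) = 4/7 + 2*pi/7.
Integrating by parts (boundary term plus one more integral), an antiderivative of (-2*s - 3) sin(7*s) is 2*s*cos(7*s)/7 - 2*sin(7*s)/49 + 3*cos(7*s)/7; evaluating from 0 to pi: ∫_{0}^{pi} (-2*s - 3) sin(7*s) ds = (-2*pi/7 - 3/7) - (3/7) = -2*pi/7 - 6/7.
Summing the pieces and multiplying by (1/pi) gives b_7 = -2/(7*pi).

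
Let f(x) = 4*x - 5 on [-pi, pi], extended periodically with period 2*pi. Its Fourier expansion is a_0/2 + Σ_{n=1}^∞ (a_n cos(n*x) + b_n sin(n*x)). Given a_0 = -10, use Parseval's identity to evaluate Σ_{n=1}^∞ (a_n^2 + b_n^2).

32*pi**2/3

Parseval: a_0^2/2 + Σ_{n≥1} (a_n^2+b_n^2) = 1/pi ∫_{-pi}^{pi} f(x)^2 dx = 50 + 32*pi**2/3.
Subtract a_0^2/2 = 50: Σ (a_n^2+b_n^2) = 32*pi**2/3.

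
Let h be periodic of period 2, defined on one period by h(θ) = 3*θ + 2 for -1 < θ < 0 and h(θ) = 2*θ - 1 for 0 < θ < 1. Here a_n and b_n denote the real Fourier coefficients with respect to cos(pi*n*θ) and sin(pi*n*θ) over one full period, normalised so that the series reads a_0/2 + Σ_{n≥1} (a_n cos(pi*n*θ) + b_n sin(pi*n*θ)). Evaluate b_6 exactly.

-5/(6*pi)

b_6 = ∫_{-1}^{1} h(θ) sin(6*pi*θ) dθ.
Split the integral at the breakpoints.
Integrating by parts (boundary term plus one more integral), an antiderivative of (3*θ + 2) sin(6*pi*θ) is -θ*cos(6*pi*θ)/(2*pi) + sin(6*pi*θ)/(12*pi**2) - cos(6*pi*θ)/(3*pi); evaluating from -1 to 0: ∫_{-1}^{0} (3*θ + 2) sin(6*pi*θ) dθ = (-1/(3*pi)) - (1/(6*pi)) = -1/(2*pi).
Integrating by parts (boundary term plus one more integral), an antiderivative of (2*θ - 1) sin(6*pi*θ) is -θ*cos(6*pi*θ)/(3*pi) + sin(6*pi*θ)/(18*pi**2) + cos(6*pi*θ)/(6*pi); evaluating from 0 to 1: ∫_{0}^{1} (2*θ - 1) sin(6*pi*θ) dθ = (-1/(6*pi)) - (1/(6*pi)) = -1/(3*pi).
Summing the pieces gives b_6 = -5/(6*pi).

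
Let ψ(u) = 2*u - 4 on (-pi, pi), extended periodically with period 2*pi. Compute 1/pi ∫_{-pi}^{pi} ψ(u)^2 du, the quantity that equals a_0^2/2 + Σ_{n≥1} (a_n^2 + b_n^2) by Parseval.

1/pi ∫_{-pi}^{pi} ψ(u)^2 du = 1/pi · (8*pi*(pi**2 + 12)/3) = 8*pi**2/3 + 32.

8*pi**2/3 + 32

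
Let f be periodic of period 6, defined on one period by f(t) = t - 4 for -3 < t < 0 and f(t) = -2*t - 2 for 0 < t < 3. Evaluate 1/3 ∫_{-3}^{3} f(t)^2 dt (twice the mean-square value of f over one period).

59

1/3 ∫_{-3}^{3} f(t)^2 dt = 1/3 · (177) = 59.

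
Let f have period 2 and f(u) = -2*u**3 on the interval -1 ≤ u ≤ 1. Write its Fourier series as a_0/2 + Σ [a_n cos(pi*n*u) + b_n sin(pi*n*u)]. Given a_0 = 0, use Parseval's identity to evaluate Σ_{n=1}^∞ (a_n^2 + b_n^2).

8/7

Parseval: a_0^2/2 + Σ_{n≥1} (a_n^2+b_n^2) = ∫_{-1}^{1} f(u)^2 du = 8/7.
Subtract a_0^2/2 = 0: Σ (a_n^2+b_n^2) = 8/7.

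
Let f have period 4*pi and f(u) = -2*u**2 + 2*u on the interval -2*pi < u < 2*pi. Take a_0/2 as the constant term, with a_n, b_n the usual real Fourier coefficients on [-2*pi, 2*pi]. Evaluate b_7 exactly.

8/7

b_7 = (1/(2*pi)) ∫_{-2*pi}^{2*pi} f(u) sin(7*u/2) du.
Integrating by parts twice (tabular method), an antiderivative of (-2*u**2 + 2*u) sin(7*u/2) is 4*u**2*cos(7*u/2)/7 - 16*u*sin(7*u/2)/49 - 4*u*cos(7*u/2)/7 + 8*sin(7*u/2)/49 - 32*cos(7*u/2)/343; evaluating from -2*pi to 2*pi: ∫_{-2*pi}^{2*pi} (-2*u**2 + 2*u) sin(7*u/2) du = (-16*pi**2/7 + 32/343 + 8*pi/7) - (-16*pi**2/7 - 8*pi/7 + 32/343) = 16*pi/7.
Hence b_7 = (1/(2*pi))·(16*pi/7) = 8/7.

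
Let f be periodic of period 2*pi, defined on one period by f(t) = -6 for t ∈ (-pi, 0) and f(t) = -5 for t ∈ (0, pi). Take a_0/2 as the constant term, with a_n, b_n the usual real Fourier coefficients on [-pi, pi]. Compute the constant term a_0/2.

-11/2

a_0 = 1/pi ∫_{-pi}^{pi} f(t) dt = 1/pi · (-11*pi) = -11.
So the constant term a_0/2 = -11/2.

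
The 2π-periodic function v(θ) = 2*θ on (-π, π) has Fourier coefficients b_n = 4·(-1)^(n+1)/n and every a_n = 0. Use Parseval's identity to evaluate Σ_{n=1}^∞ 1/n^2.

Parseval: Σ b_n^2 = (1/π) ∫_{-π}^{π} v(θ)^2 dθ = 8*pi**2/3.
Σ b_n^2 = Σ 16/n^2, so Σ 1/n^2 = (8*pi**2/3)/16 = pi**2/6.

pi**2/6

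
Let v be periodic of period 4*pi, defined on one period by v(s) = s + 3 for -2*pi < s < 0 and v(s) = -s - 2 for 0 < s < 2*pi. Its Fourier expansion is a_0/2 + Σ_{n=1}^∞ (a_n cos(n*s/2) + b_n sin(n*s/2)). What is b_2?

b_2 = (1/(2*pi)) ∫_{-2*pi}^{2*pi} v(s) sin(s) ds.
Split the integral at the breakpoints.
Integrating by parts (boundary term plus one more integral), an antiderivative of (s + 3) sin(s) is -s*cos(s) + sin(s) - 3*cos(s); evaluating from -2*pi to 0: ∫_{-2*pi}^{0} (s + 3) sin(s) ds = (-3) - (-3 + 2*pi) = -2*pi.
Integrating by parts (boundary term plus one more integral), an antiderivative of (-s - 2) sin(s) is s*cos(s) - sin(s) + 2*cos(s); evaluating from 0 to 2*pi: ∫_{0}^{2*pi} (-s - 2) sin(s) ds = (2 + 2*pi) - (2) = 2*pi.
Summing the pieces and multiplying by (1/(2*pi)) gives b_2 = 0.

0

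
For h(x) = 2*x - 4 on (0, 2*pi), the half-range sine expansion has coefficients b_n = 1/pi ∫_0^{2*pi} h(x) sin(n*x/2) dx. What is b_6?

b_6 = 1/pi ∫_0^{2*pi} (2*x - 4) sin(3*x) dx.
Integrating by parts (boundary term plus one more integral), an antiderivative of (2*x - 4) sin(3*x) is -2*x*cos(3*x)/3 + 2*sin(3*x)/9 + 4*cos(3*x)/3; evaluating from 0 to 2*pi: ∫_{0}^{2*pi} (2*x - 4) sin(3*x) dx = (4/3 - 4*pi/3) - (4/3) = -4*pi/3.
Hence b_6 = (1/pi)·(-4*pi/3) = -4/3.

-4/3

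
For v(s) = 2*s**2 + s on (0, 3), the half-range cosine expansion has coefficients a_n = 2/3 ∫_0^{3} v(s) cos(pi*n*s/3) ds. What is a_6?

2/pi**2

a_6 = 2/3 ∫_0^{3} (2*s**2 + s) cos(2*pi*s) ds.
Integrating by parts twice (tabular method), an antiderivative of (2*s**2 + s) cos(2*pi*s) is s**2*sin(2*pi*s)/pi + s*sin(2*pi*s)/(2*pi) + s*cos(2*pi*s)/pi**2 - sin(2*pi*s)/(2*pi**3) + cos(2*pi*s)/(4*pi**2); evaluating from 0 to 3: ∫_{0}^{3} (2*s**2 + s) cos(2*pi*s) ds = (13/(4*pi**2)) - (1/(4*pi**2)) = 3/pi**2.
Hence a_6 = (2/3)·(3/pi**2) = 2/pi**2.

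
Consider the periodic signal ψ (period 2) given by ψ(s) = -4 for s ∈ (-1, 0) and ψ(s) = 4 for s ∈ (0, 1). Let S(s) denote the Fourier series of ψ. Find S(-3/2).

4

s = -3/2 differs from s = 1/2 by -1 full period(s), and the series is 2-periodic.
ψ is continuous at s = 1/2 with value 4, so the series converges to 4 there.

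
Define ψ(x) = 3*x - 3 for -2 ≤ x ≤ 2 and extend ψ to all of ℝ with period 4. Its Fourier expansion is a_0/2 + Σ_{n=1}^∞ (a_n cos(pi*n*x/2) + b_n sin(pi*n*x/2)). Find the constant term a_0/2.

a_0 = 1/2 ∫_{-2}^{2} ψ(x) dx = 1/2 · (-12) = -6.
So the constant term a_0/2 = -3.

-3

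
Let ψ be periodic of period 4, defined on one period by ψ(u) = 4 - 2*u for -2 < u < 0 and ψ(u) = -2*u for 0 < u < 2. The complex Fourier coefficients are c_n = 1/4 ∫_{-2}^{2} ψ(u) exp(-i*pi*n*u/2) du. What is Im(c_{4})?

-1/pi

Since ψ is real-valued, Im(c_{4}) = -1/4 ∫_{-2}^{2} ψ(u) sin(2*pi*u) du = -b_{4}/2.
Split the integral at the breakpoints.
Integrating by parts (boundary term plus one more integral), an antiderivative of (4 - 2*u) sin(2*pi*u) is u*cos(2*pi*u)/pi - sin(2*pi*u)/(2*pi**2) - 2*cos(2*pi*u)/pi; evaluating from -2 to 0: ∫_{-2}^{0} (4 - 2*u) sin(2*pi*u) du = (-2/pi) - (-4/pi) = 2/pi.
Integrating by parts (boundary term plus one more integral), an antiderivative of (-2*u) sin(2*pi*u) is u*cos(2*pi*u)/pi - sin(2*pi*u)/(2*pi**2); evaluating from 0 to 2: ∫_{0}^{2} (-2*u) sin(2*pi*u) du = (2/pi) - (0) = 2/pi.
So ∫_{-2}^{2} ψ(u) sin(2*pi*u) du = 4/pi.
Hence Im(c_{4}) = (-1/4)·(4/pi) = -1/pi.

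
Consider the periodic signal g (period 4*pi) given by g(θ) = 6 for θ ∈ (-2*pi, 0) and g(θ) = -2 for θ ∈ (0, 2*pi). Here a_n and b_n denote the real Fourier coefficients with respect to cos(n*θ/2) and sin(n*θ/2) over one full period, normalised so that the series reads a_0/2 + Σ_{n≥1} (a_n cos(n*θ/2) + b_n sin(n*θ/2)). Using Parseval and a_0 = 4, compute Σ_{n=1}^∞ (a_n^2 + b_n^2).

Parseval: a_0^2/2 + Σ_{n≥1} (a_n^2+b_n^2) = (1/(2*pi)) ∫_{-2*pi}^{2*pi} g(θ)^2 dθ = 40.
Subtract a_0^2/2 = 8: Σ (a_n^2+b_n^2) = 32.

32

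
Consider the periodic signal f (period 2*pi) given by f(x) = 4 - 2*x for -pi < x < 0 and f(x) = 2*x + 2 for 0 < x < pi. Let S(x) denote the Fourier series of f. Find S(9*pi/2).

2 + pi

x = 9*pi/2 differs from x = pi/2 by 2 full period(s), and the series is 2*pi-periodic.
f is continuous at x = pi/2 with value 2 + pi, so the series converges to 2 + pi there.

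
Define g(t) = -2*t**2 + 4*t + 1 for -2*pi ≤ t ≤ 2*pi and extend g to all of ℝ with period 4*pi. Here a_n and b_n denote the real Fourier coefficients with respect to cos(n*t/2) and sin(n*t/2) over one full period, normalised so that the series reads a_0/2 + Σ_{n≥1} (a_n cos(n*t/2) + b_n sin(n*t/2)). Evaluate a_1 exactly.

a_1 = (1/(2*pi)) ∫_{-2*pi}^{2*pi} g(t) cos(t/2) dt.
Integrating by parts twice (tabular method), an antiderivative of (-2*t**2 + 4*t + 1) cos(t/2) is -4*t**2*sin(t/2) + 8*t*sin(t/2) - 16*t*cos(t/2) + 34*sin(t/2) + 16*cos(t/2); evaluating from -2*pi to 2*pi: ∫_{-2*pi}^{2*pi} (-2*t**2 + 4*t + 1) cos(t/2) dt = (-16 + 32*pi) - (-32*pi - 16) = 64*pi.
Hence a_1 = (1/(2*pi))·(64*pi) = 32.

32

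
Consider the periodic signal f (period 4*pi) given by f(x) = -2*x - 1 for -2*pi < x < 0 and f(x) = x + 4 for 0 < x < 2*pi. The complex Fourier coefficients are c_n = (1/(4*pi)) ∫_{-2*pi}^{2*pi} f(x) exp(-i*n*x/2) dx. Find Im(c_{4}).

Since f is real-valued, Im(c_{4}) = -(1/(4*pi)) ∫_{-2*pi}^{2*pi} f(x) sin(2*x) dx = -b_{4}/2.
Split the integral at the breakpoints.
Integrating by parts (boundary term plus one more integral), an antiderivative of (-2*x - 1) sin(2*x) is x*cos(2*x) - sin(2*x)/2 + cos(2*x)/2; evaluating from -2*pi to 0: ∫_{-2*pi}^{0} (-2*x - 1) sin(2*x) dx = (1/2) - (1/2 - 2*pi) = 2*pi.
Integrating by parts (boundary term plus one more integral), an antiderivative of (x + 4) sin(2*x) is -x*cos(2*x)/2 + sin(2*x)/4 - 2*cos(2*x); evaluating from 0 to 2*pi: ∫_{0}^{2*pi} (x + 4) sin(2*x) dx = (-pi - 2) - (-2) = -pi.
So ∫_{-2*pi}^{2*pi} f(x) sin(2*x) dx = pi.
Hence Im(c_{4}) = (-1/(4*pi))·(pi) = -1/4.

-1/4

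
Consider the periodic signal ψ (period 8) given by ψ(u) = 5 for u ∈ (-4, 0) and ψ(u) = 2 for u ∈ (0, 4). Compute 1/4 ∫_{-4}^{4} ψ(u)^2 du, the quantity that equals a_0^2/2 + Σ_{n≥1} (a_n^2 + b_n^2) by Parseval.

29

1/4 ∫_{-4}^{4} ψ(u)^2 du = 1/4 · (116) = 29.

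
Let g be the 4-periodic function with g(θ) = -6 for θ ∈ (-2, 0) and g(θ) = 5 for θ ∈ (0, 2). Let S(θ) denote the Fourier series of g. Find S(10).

θ = 10 differs from θ = 2 by 2 full period(s), and the series is 4-periodic.
At θ = 2 the one-sided limits are g(2^-) = 5 and g(2^+) = -6.
By Dirichlet's theorem the series converges to their average, [(5) + (-6)]/2 = -1/2.

-1/2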